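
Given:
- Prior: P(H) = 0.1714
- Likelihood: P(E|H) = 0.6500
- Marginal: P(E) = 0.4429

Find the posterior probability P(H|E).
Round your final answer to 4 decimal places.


Using Bayes' theorem:

P(H|E) = P(E|H) × P(H) / P(E)
       = 0.6500 × 0.1714 / 0.4429
       = 0.11141000 / 0.4429
       = 0.2515

The evidence strengthens our belief in H.
Prior: 0.1714 → Posterior: 0.2515


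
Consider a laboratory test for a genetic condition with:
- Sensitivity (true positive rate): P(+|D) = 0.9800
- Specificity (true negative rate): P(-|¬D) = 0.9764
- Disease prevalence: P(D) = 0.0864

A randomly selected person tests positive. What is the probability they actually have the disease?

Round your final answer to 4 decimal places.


Let D = has disease, + = positive test

Given:
- P(D) = 0.0864 (prevalence)
- P(+|D) = 0.9800 (sensitivity)
- P(-|¬D) = 0.9764 (specificity)
- P(+|¬D) = 0.0236 (false positive rate = 1 - specificity)

Step 1: Find P(+)
P(+) = P(+|D)P(D) + P(+|¬D)P(¬D)
     = 0.9800 × 0.0864 + 0.0236 × 0.9136
     = 0.08467200 + 0.02156096
     = 0.10623296

Step 2: Apply Bayes' theorem for P(D|+)
P(D|+) = P(+|D)P(D) / P(+)
       = 0.08467200 / 0.10623296
       = 0.7970


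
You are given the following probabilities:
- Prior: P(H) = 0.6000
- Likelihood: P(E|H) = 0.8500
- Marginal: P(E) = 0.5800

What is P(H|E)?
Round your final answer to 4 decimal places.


Using Bayes' theorem:

P(H|E) = P(E|H) × P(H) / P(E)
       = 0.8500 × 0.6000 / 0.5800
       = 0.51000000 / 0.5800
       = 0.8793

The evidence strengthens our belief in H.
Prior: 0.6000 → Posterior: 0.8793


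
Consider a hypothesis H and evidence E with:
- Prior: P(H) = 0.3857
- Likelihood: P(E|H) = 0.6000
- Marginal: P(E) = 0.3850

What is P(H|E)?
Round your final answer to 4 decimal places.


Using Bayes' theorem:

P(H|E) = P(E|H) × P(H) / P(E)
       = 0.6000 × 0.3857 / 0.3850
       = 0.23142000 / 0.3850
       = 0.6011

The evidence strengthens our belief in H.
Prior: 0.3857 → Posterior: 0.6011


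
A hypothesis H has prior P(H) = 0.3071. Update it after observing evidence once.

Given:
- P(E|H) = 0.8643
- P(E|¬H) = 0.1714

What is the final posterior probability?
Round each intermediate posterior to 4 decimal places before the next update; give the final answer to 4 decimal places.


Sequential Bayesian updating:

Initial prior: P(H) = 0.3071

Update 1:
  P(E) = 0.8643 × 0.3071 + 0.1714 × 0.6929 = 0.26542653 + 0.11876306 = 0.38418959
  P(H|E) = 0.26542653 / 0.38418959 = 0.6909

Final posterior: 0.6909


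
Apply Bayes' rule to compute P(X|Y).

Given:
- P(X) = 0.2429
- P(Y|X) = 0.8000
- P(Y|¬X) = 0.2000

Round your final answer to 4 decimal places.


Bayes' theorem: P(X|Y) = P(Y|X) × P(X) / P(Y)

Step 1: Calculate P(Y) using law of total probability
P(Y) = P(Y|X)P(X) + P(Y|¬X)P(¬X)
     = 0.8000 × 0.2429 + 0.2000 × 0.7571
     = 0.19432000 + 0.15142000
     = 0.34574000

Step 2: Apply Bayes' theorem
P(X|Y) = P(Y|X) × P(X) / P(Y)
       = 0.19432000 / 0.34574000
       = 0.5620


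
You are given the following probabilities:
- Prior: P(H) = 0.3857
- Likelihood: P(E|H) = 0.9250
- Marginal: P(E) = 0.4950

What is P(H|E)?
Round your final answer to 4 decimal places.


Using Bayes' theorem:

P(H|E) = P(E|H) × P(H) / P(E)
       = 0.9250 × 0.3857 / 0.4950
       = 0.35677250 / 0.4950
       = 0.7208

The evidence strengthens our belief in H.
Prior: 0.3857 → Posterior: 0.7208


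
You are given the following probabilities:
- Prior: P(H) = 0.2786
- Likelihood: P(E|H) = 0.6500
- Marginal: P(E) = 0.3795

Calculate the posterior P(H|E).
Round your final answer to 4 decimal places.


Using Bayes' theorem:

P(H|E) = P(E|H) × P(H) / P(E)
       = 0.6500 × 0.2786 / 0.3795
       = 0.18109000 / 0.3795
       = 0.4772

The evidence strengthens our belief in H.
Prior: 0.2786 → Posterior: 0.4772


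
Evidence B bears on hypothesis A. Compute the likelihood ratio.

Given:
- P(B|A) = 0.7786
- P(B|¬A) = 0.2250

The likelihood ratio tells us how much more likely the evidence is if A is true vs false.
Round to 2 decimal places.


Likelihood Ratio (LR) = P(B|A) / P(B|¬A)

LR = 0.7786 / 0.2250
   = 3.46

The evidence is 3.46 times more likely if A is true than if A is false.
Since LR > 1, the evidence supports A over ¬A.


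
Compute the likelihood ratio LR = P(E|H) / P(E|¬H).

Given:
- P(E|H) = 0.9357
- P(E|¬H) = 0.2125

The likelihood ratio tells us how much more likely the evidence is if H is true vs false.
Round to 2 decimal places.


Likelihood Ratio (LR) = P(E|H) / P(E|¬H)

LR = 0.9357 / 0.2125
   = 4.40

The evidence is 4.40 times more likely if H is true than if H is false.
LR > 1, so observing E raises the odds in favor of H.


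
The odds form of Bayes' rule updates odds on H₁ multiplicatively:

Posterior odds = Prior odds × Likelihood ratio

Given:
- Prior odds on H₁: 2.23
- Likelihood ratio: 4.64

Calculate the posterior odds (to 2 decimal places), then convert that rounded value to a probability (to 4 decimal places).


Step 1: Calculate posterior odds
Posterior odds = Prior odds × LR
               = 2.23 × 4.64
               = 10.35

Step 2: Convert to probability
P(H₁|E) = Posterior odds / (1 + Posterior odds)
       = 10.35 / (1 + 10.35)
       = 10.35 / 11.35
       = 0.9119

The evidence increased P(H₁) from 0.6904 to 0.9119.


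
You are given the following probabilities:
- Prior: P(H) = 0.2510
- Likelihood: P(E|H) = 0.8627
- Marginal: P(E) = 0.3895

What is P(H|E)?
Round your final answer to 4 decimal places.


Using Bayes' theorem:

P(H|E) = P(E|H) × P(H) / P(E)
       = 0.8627 × 0.2510 / 0.3895
       = 0.21653770 / 0.3895
       = 0.5559

The evidence strengthens our belief in H.
Prior: 0.2510 → Posterior: 0.5559


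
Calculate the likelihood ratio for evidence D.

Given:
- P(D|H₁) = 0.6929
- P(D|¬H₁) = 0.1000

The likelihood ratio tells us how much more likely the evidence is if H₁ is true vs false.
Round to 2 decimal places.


Likelihood Ratio (LR) = P(D|H₁) / P(D|¬H₁)

LR = 0.6929 / 0.1000
   = 6.93

The evidence is 6.93 times more likely if H₁ is true than if H₁ is false.
Because LR exceeds 1, D is evidence for H₁.


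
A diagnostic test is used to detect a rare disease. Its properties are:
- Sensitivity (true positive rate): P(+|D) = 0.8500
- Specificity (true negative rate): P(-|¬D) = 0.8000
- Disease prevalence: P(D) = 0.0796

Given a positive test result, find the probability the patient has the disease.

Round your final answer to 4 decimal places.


Let D = has disease, + = positive test

Given:
- P(D) = 0.0796 (prevalence)
- P(+|D) = 0.8500 (sensitivity)
- P(-|¬D) = 0.8000 (specificity)
- P(+|¬D) = 0.2000 (false positive rate = 1 - specificity)

Step 1: Find P(+)
P(+) = P(+|D)P(D) + P(+|¬D)P(¬D)
     = 0.8500 × 0.0796 + 0.2000 × 0.9204
     = 0.06766000 + 0.18408000
     = 0.25174000

Step 2: Apply Bayes' theorem for P(D|+)
P(D|+) = P(+|D)P(D) / P(+)
       = 0.06766000 / 0.25174000
       = 0.2688


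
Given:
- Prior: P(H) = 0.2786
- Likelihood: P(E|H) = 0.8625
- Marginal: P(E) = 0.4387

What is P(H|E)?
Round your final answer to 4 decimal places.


Using Bayes' theorem:

P(H|E) = P(E|H) × P(H) / P(E)
       = 0.8625 × 0.2786 / 0.4387
       = 0.24029250 / 0.4387
       = 0.5477

The evidence strengthens our belief in H.
Prior: 0.2786 → Posterior: 0.5477


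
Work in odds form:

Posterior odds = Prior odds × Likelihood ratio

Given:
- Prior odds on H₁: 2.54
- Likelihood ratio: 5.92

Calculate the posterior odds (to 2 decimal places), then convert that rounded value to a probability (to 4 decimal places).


Step 1: Calculate posterior odds
Posterior odds = Prior odds × LR
               = 2.54 × 5.92
               = 15.04

Step 2: Convert to probability
P(H₁|E) = Posterior odds / (1 + Posterior odds)
       = 15.04 / (1 + 15.04)
       = 15.04 / 16.04
       = 0.9377

The evidence increased P(H₁) from 0.7175 to 0.9377.


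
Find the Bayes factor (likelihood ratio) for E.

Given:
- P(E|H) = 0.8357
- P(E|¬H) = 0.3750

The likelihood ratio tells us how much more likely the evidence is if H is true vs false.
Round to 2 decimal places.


Likelihood Ratio (LR) = P(E|H) / P(E|¬H)

LR = 0.8357 / 0.3750
   = 2.23

The evidence is 2.23 times more likely if H is true than if H is false.
Since LR > 1, the evidence supports H over ¬H.


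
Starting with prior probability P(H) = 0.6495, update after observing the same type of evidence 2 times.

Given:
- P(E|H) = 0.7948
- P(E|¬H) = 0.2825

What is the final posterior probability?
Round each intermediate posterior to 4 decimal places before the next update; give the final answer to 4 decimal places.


Sequential Bayesian updating:

Initial prior: P(H) = 0.6495

Update 1:
  P(E) = 0.7948 × 0.6495 + 0.2825 × 0.3505 = 0.51622260 + 0.09901625 = 0.61523885
  P(H|E) = 0.51622260 / 0.61523885 = 0.8391

Update 2:
  P(E) = 0.7948 × 0.8391 + 0.2825 × 0.1609 = 0.66691668 + 0.04545425 = 0.71237093
  P(H|E) = 0.66691668 / 0.71237093 = 0.9362

Final posterior: 0.9362


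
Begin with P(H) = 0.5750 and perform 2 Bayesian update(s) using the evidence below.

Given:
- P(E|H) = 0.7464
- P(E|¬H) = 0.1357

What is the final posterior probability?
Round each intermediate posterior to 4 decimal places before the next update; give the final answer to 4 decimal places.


Sequential Bayesian updating:

Initial prior: P(H) = 0.5750

Update 1:
  P(E) = 0.7464 × 0.5750 + 0.1357 × 0.4250 = 0.42918000 + 0.05767250 = 0.48685250
  P(H|E) = 0.42918000 / 0.48685250 = 0.8815

Update 2:
  P(E) = 0.7464 × 0.8815 + 0.1357 × 0.1185 = 0.65795160 + 0.01608045 = 0.67403205
  P(H|E) = 0.65795160 / 0.67403205 = 0.9761

Final posterior: 0.9761


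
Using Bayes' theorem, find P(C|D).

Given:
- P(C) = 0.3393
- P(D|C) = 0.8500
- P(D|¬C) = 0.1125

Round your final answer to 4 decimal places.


Bayes' theorem: P(C|D) = P(D|C) × P(C) / P(D)

Step 1: Calculate P(D) using law of total probability
P(D) = P(D|C)P(C) + P(D|¬C)P(¬C)
     = 0.8500 × 0.3393 + 0.1125 × 0.6607
     = 0.28840500 + 0.07432875
     = 0.36273375

Step 2: Apply Bayes' theorem
P(C|D) = P(D|C) × P(C) / P(D)
       = 0.28840500 / 0.36273375
       = 0.7951


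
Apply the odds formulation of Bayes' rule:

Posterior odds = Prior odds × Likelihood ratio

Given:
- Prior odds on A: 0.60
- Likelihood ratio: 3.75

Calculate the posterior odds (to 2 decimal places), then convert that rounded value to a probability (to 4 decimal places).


Step 1: Calculate posterior odds
Posterior odds = Prior odds × LR
               = 0.60 × 3.75
               = 2.25

Step 2: Convert to probability
P(A|E) = Posterior odds / (1 + Posterior odds)
       = 2.25 / (1 + 2.25)
       = 2.25 / 3.25
       = 0.6923

The evidence increased P(A) from 0.3750 to 0.6923.


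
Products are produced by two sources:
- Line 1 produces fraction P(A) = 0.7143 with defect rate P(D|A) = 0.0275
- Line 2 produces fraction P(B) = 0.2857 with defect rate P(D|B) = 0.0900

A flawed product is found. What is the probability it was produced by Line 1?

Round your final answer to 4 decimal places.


Let A = from Line 1, D = flawed

Given:
- P(A) = 0.7143, P(B) = 0.2857
- P(D|A) = 0.0275, P(D|B) = 0.0900

Step 1: Find P(D)
P(D) = P(D|A)P(A) + P(D|B)P(B)
     = 0.0275 × 0.7143 + 0.0900 × 0.2857
     = 0.01964325 + 0.02571300
     = 0.04535625

Step 2: Apply Bayes' theorem
P(A|D) = P(D|A)P(A) / P(D)
       = 0.01964325 / 0.04535625
       = 0.4331


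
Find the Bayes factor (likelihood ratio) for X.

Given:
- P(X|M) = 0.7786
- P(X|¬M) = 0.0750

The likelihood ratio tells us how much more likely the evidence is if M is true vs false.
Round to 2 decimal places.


Likelihood Ratio (LR) = P(X|M) / P(X|¬M)

LR = 0.7786 / 0.0750
   = 10.38

The evidence is 10.38 times more likely if M is true than if M is false.
Since LR > 1, the evidence supports M over ¬M.


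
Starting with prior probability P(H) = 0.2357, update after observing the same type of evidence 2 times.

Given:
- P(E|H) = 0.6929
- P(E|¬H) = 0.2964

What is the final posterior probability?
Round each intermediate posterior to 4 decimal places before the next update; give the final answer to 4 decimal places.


Sequential Bayesian updating:

Initial prior: P(H) = 0.2357

Update 1:
  P(E) = 0.6929 × 0.2357 + 0.2964 × 0.7643 = 0.16331653 + 0.22653852 = 0.38985505
  P(H|E) = 0.16331653 / 0.38985505 = 0.4189

Update 2:
  P(E) = 0.6929 × 0.4189 + 0.2964 × 0.5811 = 0.29025581 + 0.17223804 = 0.46249385
  P(H|E) = 0.29025581 / 0.46249385 = 0.6276

Final posterior: 0.6276


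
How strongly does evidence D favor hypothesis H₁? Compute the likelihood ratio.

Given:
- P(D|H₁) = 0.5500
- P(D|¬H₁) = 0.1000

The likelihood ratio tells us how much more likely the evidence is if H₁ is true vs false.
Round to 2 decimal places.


Likelihood Ratio (LR) = P(D|H₁) / P(D|¬H₁)

LR = 0.5500 / 0.1000
   = 5.50

The evidence is 5.50 times more likely if H₁ is true than if H₁ is false.
Because LR exceeds 1, D is evidence for H₁.


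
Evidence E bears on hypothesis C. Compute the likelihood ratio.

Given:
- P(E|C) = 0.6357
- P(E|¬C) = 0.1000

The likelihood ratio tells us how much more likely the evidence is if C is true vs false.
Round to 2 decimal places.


Likelihood Ratio (LR) = P(E|C) / P(E|¬C)

LR = 0.6357 / 0.1000
   = 6.36

The evidence is 6.36 times more likely if C is true than if C is false.
Since LR > 1, the evidence supports C over ¬C.


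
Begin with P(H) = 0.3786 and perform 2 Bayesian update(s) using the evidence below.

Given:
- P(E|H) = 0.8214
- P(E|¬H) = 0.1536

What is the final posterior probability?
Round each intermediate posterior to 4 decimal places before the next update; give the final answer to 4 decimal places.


Sequential Bayesian updating:

Initial prior: P(H) = 0.3786

Update 1:
  P(E) = 0.8214 × 0.3786 + 0.1536 × 0.6214 = 0.31098204 + 0.09544704 = 0.40642908
  P(H|E) = 0.31098204 / 0.40642908 = 0.7652

Update 2:
  P(E) = 0.8214 × 0.7652 + 0.1536 × 0.2348 = 0.62853528 + 0.03606528 = 0.66460056
  P(H|E) = 0.62853528 / 0.66460056 = 0.9457

Final posterior: 0.9457


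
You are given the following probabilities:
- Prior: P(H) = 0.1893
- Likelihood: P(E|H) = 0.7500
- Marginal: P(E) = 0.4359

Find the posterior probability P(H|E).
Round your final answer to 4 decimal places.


Using Bayes' theorem:

P(H|E) = P(E|H) × P(H) / P(E)
       = 0.7500 × 0.1893 / 0.4359
       = 0.14197500 / 0.4359
       = 0.3257

The evidence strengthens our belief in H.
Prior: 0.1893 → Posterior: 0.3257


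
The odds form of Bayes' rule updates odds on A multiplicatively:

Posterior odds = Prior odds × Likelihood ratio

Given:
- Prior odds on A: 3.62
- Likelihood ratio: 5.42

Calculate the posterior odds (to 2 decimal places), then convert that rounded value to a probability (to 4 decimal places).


Step 1: Calculate posterior odds
Posterior odds = Prior odds × LR
               = 3.62 × 5.42
               = 19.62

Step 2: Convert to probability
P(A|E) = Posterior odds / (1 + Posterior odds)
       = 19.62 / (1 + 19.62)
       = 19.62 / 20.62
       = 0.9515

The evidence increased P(A) from 0.7835 to 0.9515.


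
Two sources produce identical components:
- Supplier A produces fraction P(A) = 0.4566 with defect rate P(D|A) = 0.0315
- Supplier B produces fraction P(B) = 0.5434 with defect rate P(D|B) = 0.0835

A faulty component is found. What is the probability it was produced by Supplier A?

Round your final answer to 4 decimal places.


Let A = from Supplier A, D = faulty

Given:
- P(A) = 0.4566, P(B) = 0.5434
- P(D|A) = 0.0315, P(D|B) = 0.0835

Step 1: Find P(D)
P(D) = P(D|A)P(A) + P(D|B)P(B)
     = 0.0315 × 0.4566 + 0.0835 × 0.5434
     = 0.01438290 + 0.04537390
     = 0.05975680

Step 2: Apply Bayes' theorem
P(A|D) = P(D|A)P(A) / P(D)
       = 0.01438290 / 0.05975680
       = 0.2407


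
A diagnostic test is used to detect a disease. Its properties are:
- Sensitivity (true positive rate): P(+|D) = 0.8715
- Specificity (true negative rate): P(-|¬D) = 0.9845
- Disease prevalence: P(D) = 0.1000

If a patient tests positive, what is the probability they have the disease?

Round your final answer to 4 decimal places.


Let D = has disease, + = positive test

Given:
- P(D) = 0.1000 (prevalence)
- P(+|D) = 0.8715 (sensitivity)
- P(-|¬D) = 0.9845 (specificity)
- P(+|¬D) = 0.0155 (false positive rate = 1 - specificity)

Step 1: Find P(+)
P(+) = P(+|D)P(D) + P(+|¬D)P(¬D)
     = 0.8715 × 0.1000 + 0.0155 × 0.9000
     = 0.08715000 + 0.01395000
     = 0.10110000

Step 2: Apply Bayes' theorem for P(D|+)
P(D|+) = P(+|D)P(D) / P(+)
       = 0.08715000 / 0.10110000
       = 0.8620


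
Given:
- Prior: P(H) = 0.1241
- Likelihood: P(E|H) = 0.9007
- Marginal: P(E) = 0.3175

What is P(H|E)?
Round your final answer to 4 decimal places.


Using Bayes' theorem:

P(H|E) = P(E|H) × P(H) / P(E)
       = 0.9007 × 0.1241 / 0.3175
       = 0.11177687 / 0.3175
       = 0.3521

The evidence strengthens our belief in H.
Prior: 0.1241 → Posterior: 0.3521


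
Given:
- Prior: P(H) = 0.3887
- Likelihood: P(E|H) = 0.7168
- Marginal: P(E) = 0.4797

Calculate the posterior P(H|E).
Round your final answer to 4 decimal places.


Using Bayes' theorem:

P(H|E) = P(E|H) × P(H) / P(E)
       = 0.7168 × 0.3887 / 0.4797
       = 0.27862016 / 0.4797
       = 0.5808

The evidence strengthens our belief in H.
Prior: 0.3887 → Posterior: 0.5808


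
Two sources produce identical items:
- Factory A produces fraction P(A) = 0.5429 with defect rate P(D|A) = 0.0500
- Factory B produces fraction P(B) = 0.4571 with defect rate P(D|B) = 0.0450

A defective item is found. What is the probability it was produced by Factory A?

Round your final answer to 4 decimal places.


Let A = from Factory A, D = defective

Given:
- P(A) = 0.5429, P(B) = 0.4571
- P(D|A) = 0.0500, P(D|B) = 0.0450

Step 1: Find P(D)
P(D) = P(D|A)P(A) + P(D|B)P(B)
     = 0.0500 × 0.5429 + 0.0450 × 0.4571
     = 0.02714500 + 0.02056950
     = 0.04771450

Step 2: Apply Bayes' theorem
P(A|D) = P(D|A)P(A) / P(D)
       = 0.02714500 / 0.04771450
       = 0.5689


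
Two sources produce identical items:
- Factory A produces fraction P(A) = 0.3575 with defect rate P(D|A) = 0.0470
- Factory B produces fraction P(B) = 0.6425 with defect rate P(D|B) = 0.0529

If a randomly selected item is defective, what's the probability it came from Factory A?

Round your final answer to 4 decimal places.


Let A = from Factory A, D = defective

Given:
- P(A) = 0.3575, P(B) = 0.6425
- P(D|A) = 0.0470, P(D|B) = 0.0529

Step 1: Find P(D)
P(D) = P(D|A)P(A) + P(D|B)P(B)
     = 0.0470 × 0.3575 + 0.0529 × 0.6425
     = 0.01680250 + 0.03398825
     = 0.05079075

Step 2: Apply Bayes' theorem
P(A|D) = P(D|A)P(A) / P(D)
       = 0.01680250 / 0.05079075
       = 0.3308


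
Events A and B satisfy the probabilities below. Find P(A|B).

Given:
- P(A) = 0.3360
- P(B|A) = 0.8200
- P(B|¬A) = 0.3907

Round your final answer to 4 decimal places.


Bayes' theorem: P(A|B) = P(B|A) × P(A) / P(B)

Step 1: Calculate P(B) using law of total probability
P(B) = P(B|A)P(A) + P(B|¬A)P(¬A)
     = 0.8200 × 0.3360 + 0.3907 × 0.6640
     = 0.27552000 + 0.25942480
     = 0.53494480

Step 2: Apply Bayes' theorem
P(A|B) = P(B|A) × P(A) / P(B)
       = 0.27552000 / 0.53494480
       = 0.5150


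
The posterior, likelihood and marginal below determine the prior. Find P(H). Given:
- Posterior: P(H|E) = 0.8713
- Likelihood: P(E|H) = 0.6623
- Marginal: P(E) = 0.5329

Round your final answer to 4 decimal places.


From Bayes' theorem: P(H|E) = P(E|H) × P(H) / P(E)

Rearranging for P(H):
P(H) = P(H|E) × P(E) / P(E|H)
     = 0.8713 × 0.5329 / 0.6623
     = 0.46431577 / 0.6623
     = 0.7011


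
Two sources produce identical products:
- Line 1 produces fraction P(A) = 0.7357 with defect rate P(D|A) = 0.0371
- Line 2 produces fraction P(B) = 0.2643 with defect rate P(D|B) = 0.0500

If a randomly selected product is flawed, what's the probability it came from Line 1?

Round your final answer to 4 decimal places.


Let A = from Line 1, D = flawed

Given:
- P(A) = 0.7357, P(B) = 0.2643
- P(D|A) = 0.0371, P(D|B) = 0.0500

Step 1: Find P(D)
P(D) = P(D|A)P(A) + P(D|B)P(B)
     = 0.0371 × 0.7357 + 0.0500 × 0.2643
     = 0.02729447 + 0.01321500
     = 0.04050947

Step 2: Apply Bayes' theorem
P(A|D) = P(D|A)P(A) / P(D)
       = 0.02729447 / 0.04050947
       = 0.6738


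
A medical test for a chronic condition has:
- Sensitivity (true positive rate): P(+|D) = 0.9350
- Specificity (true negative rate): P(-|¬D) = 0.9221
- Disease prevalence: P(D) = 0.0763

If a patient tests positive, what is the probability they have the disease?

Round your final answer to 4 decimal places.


Let D = has disease, + = positive test

Given:
- P(D) = 0.0763 (prevalence)
- P(+|D) = 0.9350 (sensitivity)
- P(-|¬D) = 0.9221 (specificity)
- P(+|¬D) = 0.0779 (false positive rate = 1 - specificity)

Step 1: Find P(+)
P(+) = P(+|D)P(D) + P(+|¬D)P(¬D)
     = 0.9350 × 0.0763 + 0.0779 × 0.9237
     = 0.07134050 + 0.07195623
     = 0.14329673

Step 2: Apply Bayes' theorem for P(D|+)
P(D|+) = P(+|D)P(D) / P(+)
       = 0.07134050 / 0.14329673
       = 0.4979


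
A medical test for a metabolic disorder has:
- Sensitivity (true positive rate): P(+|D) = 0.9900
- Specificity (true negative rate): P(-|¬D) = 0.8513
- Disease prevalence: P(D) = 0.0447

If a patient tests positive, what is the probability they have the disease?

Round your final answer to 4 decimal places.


Let D = has disease, + = positive test

Given:
- P(D) = 0.0447 (prevalence)
- P(+|D) = 0.9900 (sensitivity)
- P(-|¬D) = 0.8513 (specificity)
- P(+|¬D) = 0.1487 (false positive rate = 1 - specificity)

Step 1: Find P(+)
P(+) = P(+|D)P(D) + P(+|¬D)P(¬D)
     = 0.9900 × 0.0447 + 0.1487 × 0.9553
     = 0.04425300 + 0.14205311
     = 0.18630611

Step 2: Apply Bayes' theorem for P(D|+)
P(D|+) = P(+|D)P(D) / P(+)
       = 0.04425300 / 0.18630611
       = 0.2375


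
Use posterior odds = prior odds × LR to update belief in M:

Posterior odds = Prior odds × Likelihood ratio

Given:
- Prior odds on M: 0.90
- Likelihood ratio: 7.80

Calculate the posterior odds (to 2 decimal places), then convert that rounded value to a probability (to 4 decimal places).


Step 1: Calculate posterior odds
Posterior odds = Prior odds × LR
               = 0.90 × 7.80
               = 7.02

Step 2: Convert to probability
P(M|E) = Posterior odds / (1 + Posterior odds)
       = 7.02 / (1 + 7.02)
       = 7.02 / 8.02
       = 0.8753

The evidence increased P(M) from 0.4737 to 0.8753.


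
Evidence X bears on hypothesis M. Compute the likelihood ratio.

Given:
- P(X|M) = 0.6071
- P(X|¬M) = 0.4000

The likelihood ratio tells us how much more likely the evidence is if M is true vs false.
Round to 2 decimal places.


Likelihood Ratio (LR) = P(X|M) / P(X|¬M)

LR = 0.6071 / 0.4000
   = 1.52

The evidence is 1.52 times more likely if M is true than if M is false.
Since LR > 1, the evidence supports M over ¬M.


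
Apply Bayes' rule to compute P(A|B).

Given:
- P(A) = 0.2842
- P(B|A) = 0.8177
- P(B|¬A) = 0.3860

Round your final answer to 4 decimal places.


Bayes' theorem: P(A|B) = P(B|A) × P(A) / P(B)

Step 1: Calculate P(B) using law of total probability
P(B) = P(B|A)P(A) + P(B|¬A)P(¬A)
     = 0.8177 × 0.2842 + 0.3860 × 0.7158
     = 0.23239034 + 0.27629880
     = 0.50868914

Step 2: Apply Bayes' theorem
P(A|B) = P(B|A) × P(A) / P(B)
       = 0.23239034 / 0.50868914
       = 0.4568


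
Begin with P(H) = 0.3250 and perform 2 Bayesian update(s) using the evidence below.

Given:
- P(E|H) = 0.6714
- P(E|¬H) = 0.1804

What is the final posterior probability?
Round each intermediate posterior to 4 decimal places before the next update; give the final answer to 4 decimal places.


Sequential Bayesian updating:

Initial prior: P(H) = 0.3250

Update 1:
  P(E) = 0.6714 × 0.3250 + 0.1804 × 0.6750 = 0.21820500 + 0.12177000 = 0.33997500
  P(H|E) = 0.21820500 / 0.33997500 = 0.6418

Update 2:
  P(E) = 0.6714 × 0.6418 + 0.1804 × 0.3582 = 0.43090452 + 0.06461928 = 0.49552380
  P(H|E) = 0.43090452 / 0.49552380 = 0.8696

Final posterior: 0.8696


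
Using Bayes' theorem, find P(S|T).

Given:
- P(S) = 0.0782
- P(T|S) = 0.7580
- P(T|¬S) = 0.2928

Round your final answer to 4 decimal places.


Bayes' theorem: P(S|T) = P(T|S) × P(S) / P(T)

Step 1: Calculate P(T) using law of total probability
P(T) = P(T|S)P(S) + P(T|¬S)P(¬S)
     = 0.7580 × 0.0782 + 0.2928 × 0.9218
     = 0.05927560 + 0.26990304
     = 0.32917864

Step 2: Apply Bayes' theorem
P(S|T) = P(T|S) × P(S) / P(T)
       = 0.05927560 / 0.32917864
       = 0.1801


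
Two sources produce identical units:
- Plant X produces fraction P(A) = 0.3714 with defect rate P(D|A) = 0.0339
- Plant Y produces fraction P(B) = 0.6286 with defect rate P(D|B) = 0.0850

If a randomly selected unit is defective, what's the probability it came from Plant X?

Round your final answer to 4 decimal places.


Let A = from Plant X, D = defective

Given:
- P(A) = 0.3714, P(B) = 0.6286
- P(D|A) = 0.0339, P(D|B) = 0.0850

Step 1: Find P(D)
P(D) = P(D|A)P(A) + P(D|B)P(B)
     = 0.0339 × 0.3714 + 0.0850 × 0.6286
     = 0.01259046 + 0.05343100
     = 0.06602146

Step 2: Apply Bayes' theorem
P(A|D) = P(D|A)P(A) / P(D)
       = 0.01259046 / 0.06602146
       = 0.1907


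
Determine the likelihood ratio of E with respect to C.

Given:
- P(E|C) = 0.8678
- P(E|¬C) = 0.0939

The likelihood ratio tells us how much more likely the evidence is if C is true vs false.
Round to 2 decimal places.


Likelihood Ratio (LR) = P(E|C) / P(E|¬C)

LR = 0.8678 / 0.0939
   = 9.24

The evidence is 9.24 times more likely if C is true than if C is false.
Because LR exceeds 1, E is evidence for C.


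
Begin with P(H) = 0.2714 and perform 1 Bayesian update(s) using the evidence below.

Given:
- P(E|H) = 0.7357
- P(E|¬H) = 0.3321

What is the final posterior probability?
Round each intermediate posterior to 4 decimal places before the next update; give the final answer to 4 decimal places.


Sequential Bayesian updating:

Initial prior: P(H) = 0.2714

Update 1:
  P(E) = 0.7357 × 0.2714 + 0.3321 × 0.7286 = 0.19966898 + 0.24196806 = 0.44163704
  P(H|E) = 0.19966898 / 0.44163704 = 0.4521

Final posterior: 0.4521


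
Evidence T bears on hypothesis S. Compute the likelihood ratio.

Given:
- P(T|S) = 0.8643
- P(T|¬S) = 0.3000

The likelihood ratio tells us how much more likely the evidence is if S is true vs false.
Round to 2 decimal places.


Likelihood Ratio (LR) = P(T|S) / P(T|¬S)

LR = 0.8643 / 0.3000
   = 2.88

The evidence is 2.88 times more likely if S is true than if S is false.
LR > 1, so observing T raises the odds in favor of S.


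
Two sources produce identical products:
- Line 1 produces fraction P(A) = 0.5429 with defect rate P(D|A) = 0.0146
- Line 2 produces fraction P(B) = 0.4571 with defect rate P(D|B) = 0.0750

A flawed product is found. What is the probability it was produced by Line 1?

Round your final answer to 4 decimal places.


Let A = from Line 1, D = flawed

Given:
- P(A) = 0.5429, P(B) = 0.4571
- P(D|A) = 0.0146, P(D|B) = 0.0750

Step 1: Find P(D)
P(D) = P(D|A)P(A) + P(D|B)P(B)
     = 0.0146 × 0.5429 + 0.0750 × 0.4571
     = 0.00792634 + 0.03428250
     = 0.04220884

Step 2: Apply Bayes' theorem
P(A|D) = P(D|A)P(A) / P(D)
       = 0.00792634 / 0.04220884
       = 0.1878


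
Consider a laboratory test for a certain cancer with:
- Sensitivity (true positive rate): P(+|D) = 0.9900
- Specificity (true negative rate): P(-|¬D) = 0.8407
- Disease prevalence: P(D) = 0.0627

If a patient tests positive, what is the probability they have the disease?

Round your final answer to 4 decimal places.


Let D = has disease, + = positive test

Given:
- P(D) = 0.0627 (prevalence)
- P(+|D) = 0.9900 (sensitivity)
- P(-|¬D) = 0.8407 (specificity)
- P(+|¬D) = 0.1593 (false positive rate = 1 - specificity)

Step 1: Find P(+)
P(+) = P(+|D)P(D) + P(+|¬D)P(¬D)
     = 0.9900 × 0.0627 + 0.1593 × 0.9373
     = 0.06207300 + 0.14931189
     = 0.21138489

Step 2: Apply Bayes' theorem for P(D|+)
P(D|+) = P(+|D)P(D) / P(+)
       = 0.06207300 / 0.21138489
       = 0.2936


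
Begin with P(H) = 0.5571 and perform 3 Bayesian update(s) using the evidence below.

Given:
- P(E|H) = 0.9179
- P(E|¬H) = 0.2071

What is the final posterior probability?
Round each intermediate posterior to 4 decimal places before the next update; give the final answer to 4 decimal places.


Sequential Bayesian updating:

Initial prior: P(H) = 0.5571

Update 1:
  P(E) = 0.9179 × 0.5571 + 0.2071 × 0.4429 = 0.51136209 + 0.09172459 = 0.60308668
  P(H|E) = 0.51136209 / 0.60308668 = 0.8479

Update 2:
  P(E) = 0.9179 × 0.8479 + 0.2071 × 0.1521 = 0.77828741 + 0.03149991 = 0.80978732
  P(H|E) = 0.77828741 / 0.80978732 = 0.9611

Update 3:
  P(E) = 0.9179 × 0.9611 + 0.2071 × 0.0389 = 0.88219369 + 0.00805619 = 0.89024988
  P(H|E) = 0.88219369 / 0.89024988 = 0.9910

Final posterior: 0.9910


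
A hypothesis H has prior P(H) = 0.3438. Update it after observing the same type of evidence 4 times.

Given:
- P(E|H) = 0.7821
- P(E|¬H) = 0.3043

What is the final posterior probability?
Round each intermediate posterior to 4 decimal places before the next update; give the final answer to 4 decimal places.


Sequential Bayesian updating:

Initial prior: P(H) = 0.3438

Update 1:
  P(E) = 0.7821 × 0.3438 + 0.3043 × 0.6562 = 0.26888598 + 0.19968166 = 0.46856764
  P(H|E) = 0.26888598 / 0.46856764 = 0.5738

Update 2:
  P(E) = 0.7821 × 0.5738 + 0.3043 × 0.4262 = 0.44876898 + 0.12969266 = 0.57846164
  P(H|E) = 0.44876898 / 0.57846164 = 0.7758

Update 3:
  P(E) = 0.7821 × 0.7758 + 0.3043 × 0.2242 = 0.60675318 + 0.06822406 = 0.67497724
  P(H|E) = 0.60675318 / 0.67497724 = 0.8989

Update 4:
  P(E) = 0.7821 × 0.8989 + 0.3043 × 0.1011 = 0.70302969 + 0.03076473 = 0.73379442
  P(H|E) = 0.70302969 / 0.73379442 = 0.9581

Final posterior: 0.9581


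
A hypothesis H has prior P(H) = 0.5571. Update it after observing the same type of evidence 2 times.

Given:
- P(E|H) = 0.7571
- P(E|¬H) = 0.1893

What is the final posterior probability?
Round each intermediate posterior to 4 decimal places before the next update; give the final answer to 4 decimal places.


Sequential Bayesian updating:

Initial prior: P(H) = 0.5571

Update 1:
  P(E) = 0.7571 × 0.5571 + 0.1893 × 0.4429 = 0.42178041 + 0.08384097 = 0.50562138
  P(H|E) = 0.42178041 / 0.50562138 = 0.8342

Update 2:
  P(E) = 0.7571 × 0.8342 + 0.1893 × 0.1658 = 0.63157282 + 0.03138594 = 0.66295876
  P(H|E) = 0.63157282 / 0.66295876 = 0.9527

Final posterior: 0.9527


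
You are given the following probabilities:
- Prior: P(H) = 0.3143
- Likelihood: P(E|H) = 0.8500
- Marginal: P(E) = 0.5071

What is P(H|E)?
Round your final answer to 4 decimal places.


Using Bayes' theorem:

P(H|E) = P(E|H) × P(H) / P(E)
       = 0.8500 × 0.3143 / 0.5071
       = 0.26715500 / 0.5071
       = 0.5268

The evidence strengthens our belief in H.
Prior: 0.3143 → Posterior: 0.5268


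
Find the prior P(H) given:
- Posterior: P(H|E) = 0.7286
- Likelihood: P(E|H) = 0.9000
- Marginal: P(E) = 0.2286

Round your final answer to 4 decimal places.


From Bayes' theorem: P(H|E) = P(E|H) × P(H) / P(E)

Rearranging for P(H):
P(H) = P(H|E) × P(E) / P(E|H)
     = 0.7286 × 0.2286 / 0.9000
     = 0.16655796 / 0.9000
     = 0.1851


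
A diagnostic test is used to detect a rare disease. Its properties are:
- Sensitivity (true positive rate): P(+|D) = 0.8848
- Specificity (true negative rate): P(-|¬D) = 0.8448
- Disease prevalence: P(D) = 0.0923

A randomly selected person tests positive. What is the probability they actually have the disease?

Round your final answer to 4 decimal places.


Let D = has disease, + = positive test

Given:
- P(D) = 0.0923 (prevalence)
- P(+|D) = 0.8848 (sensitivity)
- P(-|¬D) = 0.8448 (specificity)
- P(+|¬D) = 0.1552 (false positive rate = 1 - specificity)

Step 1: Find P(+)
P(+) = P(+|D)P(D) + P(+|¬D)P(¬D)
     = 0.8848 × 0.0923 + 0.1552 × 0.9077
     = 0.08166704 + 0.14087504
     = 0.22254208

Step 2: Apply Bayes' theorem for P(D|+)
P(D|+) = P(+|D)P(D) / P(+)
       = 0.08166704 / 0.22254208
       = 0.3670


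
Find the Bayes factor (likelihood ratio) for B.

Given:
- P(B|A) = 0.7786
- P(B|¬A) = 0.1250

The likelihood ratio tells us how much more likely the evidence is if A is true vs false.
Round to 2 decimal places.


Likelihood Ratio (LR) = P(B|A) / P(B|¬A)

LR = 0.7786 / 0.1250
   = 6.23

The evidence is 6.23 times more likely if A is true than if A is false.
Since LR > 1, the evidence supports A over ¬A.


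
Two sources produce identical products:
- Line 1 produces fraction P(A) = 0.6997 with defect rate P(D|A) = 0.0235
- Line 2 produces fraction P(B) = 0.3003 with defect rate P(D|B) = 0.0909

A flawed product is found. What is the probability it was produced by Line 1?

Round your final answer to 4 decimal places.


Let A = from Line 1, D = flawed

Given:
- P(A) = 0.6997, P(B) = 0.3003
- P(D|A) = 0.0235, P(D|B) = 0.0909

Step 1: Find P(D)
P(D) = P(D|A)P(A) + P(D|B)P(B)
     = 0.0235 × 0.6997 + 0.0909 × 0.3003
     = 0.01644295 + 0.02729727
     = 0.04374022

Step 2: Apply Bayes' theorem
P(A|D) = P(D|A)P(A) / P(D)
       = 0.01644295 / 0.04374022
       = 0.3759


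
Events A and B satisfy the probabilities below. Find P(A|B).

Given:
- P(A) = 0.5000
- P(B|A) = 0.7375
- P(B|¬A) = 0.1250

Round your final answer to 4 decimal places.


Bayes' theorem: P(A|B) = P(B|A) × P(A) / P(B)

Step 1: Calculate P(B) using law of total probability
P(B) = P(B|A)P(A) + P(B|¬A)P(¬A)
     = 0.7375 × 0.5000 + 0.1250 × 0.5000
     = 0.36875000 + 0.06250000
     = 0.43125000

Step 2: Apply Bayes' theorem
P(A|B) = P(B|A) × P(A) / P(B)
       = 0.36875000 / 0.43125000
       = 0.8551


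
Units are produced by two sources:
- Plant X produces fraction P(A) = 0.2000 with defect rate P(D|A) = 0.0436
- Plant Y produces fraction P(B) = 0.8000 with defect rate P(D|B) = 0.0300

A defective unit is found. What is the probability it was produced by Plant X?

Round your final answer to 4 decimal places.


Let A = from Plant X, D = defective

Given:
- P(A) = 0.2000, P(B) = 0.8000
- P(D|A) = 0.0436, P(D|B) = 0.0300

Step 1: Find P(D)
P(D) = P(D|A)P(A) + P(D|B)P(B)
     = 0.0436 × 0.2000 + 0.0300 × 0.8000
     = 0.00872000 + 0.02400000
     = 0.03272000

Step 2: Apply Bayes' theorem
P(A|D) = P(D|A)P(A) / P(D)
       = 0.00872000 / 0.03272000
       = 0.2665


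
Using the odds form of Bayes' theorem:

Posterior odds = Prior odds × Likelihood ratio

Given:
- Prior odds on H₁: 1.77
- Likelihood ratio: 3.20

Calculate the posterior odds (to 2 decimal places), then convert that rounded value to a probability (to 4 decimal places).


Step 1: Calculate posterior odds
Posterior odds = Prior odds × LR
               = 1.77 × 3.20
               = 5.66

Step 2: Convert to probability
P(H₁|E) = Posterior odds / (1 + Posterior odds)
       = 5.66 / (1 + 5.66)
       = 5.66 / 6.66
       = 0.8498

The evidence increased P(H₁) from 0.6390 to 0.8498.


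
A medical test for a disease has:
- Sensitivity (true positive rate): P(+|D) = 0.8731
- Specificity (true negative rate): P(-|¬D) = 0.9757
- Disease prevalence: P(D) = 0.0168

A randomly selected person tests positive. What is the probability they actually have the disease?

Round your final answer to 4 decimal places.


Let D = has disease, + = positive test

Given:
- P(D) = 0.0168 (prevalence)
- P(+|D) = 0.8731 (sensitivity)
- P(-|¬D) = 0.9757 (specificity)
- P(+|¬D) = 0.0243 (false positive rate = 1 - specificity)

Step 1: Find P(+)
P(+) = P(+|D)P(D) + P(+|¬D)P(¬D)
     = 0.8731 × 0.0168 + 0.0243 × 0.9832
     = 0.01466808 + 0.02389176
     = 0.03855984

Step 2: Apply Bayes' theorem for P(D|+)
P(D|+) = P(+|D)P(D) / P(+)
       = 0.01466808 / 0.03855984
       = 0.3804


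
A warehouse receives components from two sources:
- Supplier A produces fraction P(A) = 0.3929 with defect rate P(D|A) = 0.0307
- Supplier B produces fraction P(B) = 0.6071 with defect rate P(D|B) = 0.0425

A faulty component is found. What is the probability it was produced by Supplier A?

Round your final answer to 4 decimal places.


Let A = from Supplier A, D = faulty

Given:
- P(A) = 0.3929, P(B) = 0.6071
- P(D|A) = 0.0307, P(D|B) = 0.0425

Step 1: Find P(D)
P(D) = P(D|A)P(A) + P(D|B)P(B)
     = 0.0307 × 0.3929 + 0.0425 × 0.6071
     = 0.01206203 + 0.02580175
     = 0.03786378

Step 2: Apply Bayes' theorem
P(A|D) = P(D|A)P(A) / P(D)
       = 0.01206203 / 0.03786378
       = 0.3186


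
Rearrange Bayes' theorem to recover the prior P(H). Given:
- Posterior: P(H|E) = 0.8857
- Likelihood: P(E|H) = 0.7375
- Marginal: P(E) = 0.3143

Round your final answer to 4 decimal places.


From Bayes' theorem: P(H|E) = P(E|H) × P(H) / P(E)

Rearranging for P(H):
P(H) = P(H|E) × P(E) / P(E|H)
     = 0.8857 × 0.3143 / 0.7375
     = 0.27837551 / 0.7375
     = 0.3775


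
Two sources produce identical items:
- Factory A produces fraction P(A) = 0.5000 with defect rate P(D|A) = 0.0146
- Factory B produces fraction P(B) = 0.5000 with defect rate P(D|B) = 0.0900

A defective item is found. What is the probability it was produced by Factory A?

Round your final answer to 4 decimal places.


Let A = from Factory A, D = defective

Given:
- P(A) = 0.5000, P(B) = 0.5000
- P(D|A) = 0.0146, P(D|B) = 0.0900

Step 1: Find P(D)
P(D) = P(D|A)P(A) + P(D|B)P(B)
     = 0.0146 × 0.5000 + 0.0900 × 0.5000
     = 0.00730000 + 0.04500000
     = 0.05230000

Step 2: Apply Bayes' theorem
P(A|D) = P(D|A)P(A) / P(D)
       = 0.00730000 / 0.05230000
       = 0.1396


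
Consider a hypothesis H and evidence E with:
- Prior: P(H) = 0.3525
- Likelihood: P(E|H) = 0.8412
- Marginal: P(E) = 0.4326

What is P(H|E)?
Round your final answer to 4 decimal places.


Using Bayes' theorem:

P(H|E) = P(E|H) × P(H) / P(E)
       = 0.8412 × 0.3525 / 0.4326
       = 0.29652300 / 0.4326
       = 0.6854

The evidence strengthens our belief in H.
Prior: 0.3525 → Posterior: 0.6854


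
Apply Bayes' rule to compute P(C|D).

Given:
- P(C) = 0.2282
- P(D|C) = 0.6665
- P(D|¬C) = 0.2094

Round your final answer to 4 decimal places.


Bayes' theorem: P(C|D) = P(D|C) × P(C) / P(D)

Step 1: Calculate P(D) using law of total probability
P(D) = P(D|C)P(C) + P(D|¬C)P(¬C)
     = 0.6665 × 0.2282 + 0.2094 × 0.7718
     = 0.15209530 + 0.16161492
     = 0.31371022

Step 2: Apply Bayes' theorem
P(C|D) = P(D|C) × P(C) / P(D)
       = 0.15209530 / 0.31371022
       = 0.4848


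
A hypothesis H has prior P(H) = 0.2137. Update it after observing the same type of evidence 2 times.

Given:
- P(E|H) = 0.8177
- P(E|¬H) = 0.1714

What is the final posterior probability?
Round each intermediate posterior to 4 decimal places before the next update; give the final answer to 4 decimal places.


Sequential Bayesian updating:

Initial prior: P(H) = 0.2137

Update 1:
  P(E) = 0.8177 × 0.2137 + 0.1714 × 0.7863 = 0.17474249 + 0.13477182 = 0.30951431
  P(H|E) = 0.17474249 / 0.30951431 = 0.5646

Update 2:
  P(E) = 0.8177 × 0.5646 + 0.1714 × 0.4354 = 0.46167342 + 0.07462756 = 0.53630098
  P(H|E) = 0.46167342 / 0.53630098 = 0.8608

Final posterior: 0.8608


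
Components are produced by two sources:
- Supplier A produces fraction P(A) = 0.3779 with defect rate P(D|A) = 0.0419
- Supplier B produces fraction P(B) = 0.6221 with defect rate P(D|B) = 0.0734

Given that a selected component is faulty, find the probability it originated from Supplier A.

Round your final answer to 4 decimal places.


Let A = from Supplier A, D = faulty

Given:
- P(A) = 0.3779, P(B) = 0.6221
- P(D|A) = 0.0419, P(D|B) = 0.0734

Step 1: Find P(D)
P(D) = P(D|A)P(A) + P(D|B)P(B)
     = 0.0419 × 0.3779 + 0.0734 × 0.6221
     = 0.01583401 + 0.04566214
     = 0.06149615

Step 2: Apply Bayes' theorem
P(A|D) = P(D|A)P(A) / P(D)
       = 0.01583401 / 0.06149615
       = 0.2575


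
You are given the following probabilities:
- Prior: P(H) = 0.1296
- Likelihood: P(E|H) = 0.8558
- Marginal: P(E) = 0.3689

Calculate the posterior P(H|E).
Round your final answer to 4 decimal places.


Using Bayes' theorem:

P(H|E) = P(E|H) × P(H) / P(E)
       = 0.8558 × 0.1296 / 0.3689
       = 0.11091168 / 0.3689
       = 0.3007

The evidence strengthens our belief in H.
Prior: 0.1296 → Posterior: 0.3007
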